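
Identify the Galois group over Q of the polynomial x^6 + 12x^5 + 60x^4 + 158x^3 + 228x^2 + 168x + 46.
The polynomial f is an irreducible sextic over Q, so G = Gal(f/Q) is one of the 16 transitive subgroups 6T1, ..., 6T16 of S_6. The discriminant of f is 5038848, which is not a perfect square, so G is not contained in A_6. The transitive groups of degree 6 not contained in A_6 are: C_6 (6T1, order 6), S_3 (6T2, order 6), D_6 (6T3, order 12), C_3 x S_3 (6T5, order 18), A_4 x C_2 (6T6, order 24), S_4 (6T8, order 24), S_3 x S_3 (6T9, order 36), S_4 x C_2 (6T11, order 48), (S_3 x S_3) : C_2 (6T13, order 72), PGL(2,5) (6T14, order 120), S_6 (6T16, order 720). By Dedekind's theorem, for a prime p not dividing disc(f) the degrees of the irreducible factors of f mod p form the cycle type of an element of G. Factoring f modulo the 23 such primes p <= 97 (skipping 2, 3, which divide the discriminant), each new pattern first appears at: mod 5: f = (x^6 + 2x^5 + 3x^3 + 3x^2 + 3x + 1), pattern 6; mod 11: f = (x + 5)(x + 7)(x^2 + x + 7)(x^2 + 10x + 8), pattern 2+2+1+1; mod 13: f = (x + 4)(x + 7)(x + 8)(x^3 + 6x^2 + 12x + 11), pattern 3+1+1+1; mod 31: f = (x^2 + 12x + 13)(x^2 + 13x + 2)(x^2 + 18x + 28), pattern 2+2+2; mod 97: f = (x^3 + 6x^2 + 12x + 17)(x^3 + 6x^2 + 12x + 94), pattern 3+3. No other pattern occurs in this range, so the set of observed cycle types is {6, 2+2+1+1, 3+1+1+1, 2+2+2, 3+3}. The candidates containing elements of all these cycle types are S_3 x S_3 (6T9) of order 36, (S_3 x S_3) : C_2 (6T13) of order 72, S_6 (6T16) of order 720; the others are excluded. The observed types are precisely the cycle types that occur in S_3 x S_3 (6T9) (apart from the identity). Each of the other remaining candidates has further cycle types, and by the Chebotarev density theorem the matching factorization patterns would occur for a proportion of primes equal to their share of the group: (S_3 x S_3) : C_2 (6T13) additionally contains elements of type 4+2, 3+2+1, 2+1+1+1+1 (36 of its 72 elements, about 50% of primes); S_6 (6T16) additionally contains elements of type 5+1, 4+2, 4+1+1, 3+2+1, 2+1+1+1+1 (459 of its 720 elements, about 64% of primes). None of the 23 primes tested shows any such pattern (for each of these groups the chance of that is below 10^-4), which rules them out. Hence G = S_3 x S_3 (6T9), of order 36.

S_3 x S_3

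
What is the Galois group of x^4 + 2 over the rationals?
The polynomial is an irreducible quartic over Q and its discriminant is 2048, which is not a perfect square, so the Galois group is not contained in A_4. The resolvent cubic y^3 - 8*y has exactly one rational root, so the Galois group is C_4 or D_4. The quartic remains irreducible over Q(sqrt(disc)), so the group is D_4.

4T3: D_4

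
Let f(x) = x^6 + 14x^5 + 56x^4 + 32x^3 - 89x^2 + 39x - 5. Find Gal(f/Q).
PSL(2,5)

The polynomial f is an irreducible sextic over Q, so G = Gal(f/Q) is one of the 16 transitive subgroups 6T1, ..., 6T16 of S_6. The discriminant of f is 30991489 = 5567^2, a perfect square, so G is contained in A_6. The transitive groups of degree 6 contained in A_6 are: A_4 (6T4, order 12), S_4 (6T7, order 24), (C_3 x C_3) : C_4 (6T10, order 36), PSL(2,5) (6T12, order 60), A_6 (6T15, order 360). By Dedekind's theorem, for a prime p not dividing disc(f) the degrees of the irreducible factors of f mod p form the cycle type of an element of G. Factoring f modulo the 21 such primes p <= 79 (skipping 19, which divides the discriminant), each new pattern first appears at: mod 2: f = (x + 1)(x^5 + x^4 + x^3 + x^2 + 1), pattern 5+1; mod 7: f = (x^3 + 2x^2 + 1)(x^3 + 5x^2 + 4x + 2), pattern 3+3; mod 61: f = (x + 1)(x + 2)(x^2 + 34x + 39)(x^2 + 38x + 32), pattern 2+2+1+1. No other pattern occurs in this range, so the set of observed cycle types is {5+1, 3+3, 2+2+1+1}. The candidates containing elements of all these cycle types are PSL(2,5) (6T12) of order 60, A_6 (6T15) of order 360; the others are excluded. The observed types are precisely the cycle types that occur in PSL(2,5) (6T12) (apart from the identity). Each of the other remaining candidates has further cycle types, and by the Chebotarev density theorem the matching factorization patterns would occur for a proportion of primes equal to their share of the group: A_6 (6T15) additionally contains elements of type 4+2, 3+1+1+1 (130 of its 360 elements, about 36% of primes). None of the 21 primes tested shows any such pattern (for each of these groups the chance of that is below 10^-4), which rules them out. Hence G = PSL(2,5) (6T12), of order 60.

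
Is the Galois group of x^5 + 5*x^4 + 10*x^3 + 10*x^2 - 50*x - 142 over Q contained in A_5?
Yes

The polynomial is irreducible of degree 5 over Q. Its discriminant is 58564000000 = 242000^2, a perfect square. A Galois group lies in the alternating group exactly when the discriminant is a square in Q, so the Galois group (A_5) is contained in A_5.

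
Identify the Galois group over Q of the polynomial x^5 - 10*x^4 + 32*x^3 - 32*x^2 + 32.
The polynomial f is an irreducible quintic over Q, so G = Gal(f/Q) is a transitive subgroup of S_5: one of C_5 (5T1, order 5), D_5 (5T2, order 10), F_20 (5T3, order 20), A_5 (5T4, order 60) or S_5 (5T5, order 120). The discriminant of f is 3008364544, which is not a perfect square, so G is not contained in A_5. The transitive groups of degree 5 not contained in A_5 are: F_20 (5T3, order 20), S_5 (5T5, order 120). By Dedekind's theorem, for a prime p not dividing disc(f) the degrees of the irreducible factors of f mod p form the cycle type of an element of G. Factoring f modulo the 3 such primes p <= 7 (skipping 2, which divides the discriminant), each new pattern first appears at: mod 3: f = (x^5 + 2x^4 + 2x^3 + x^2 + 2), pattern 5; mod 7: f = (x^2 + 4)(x^3 + 4x^2 + 1), pattern 3+2. No other pattern occurs in this range, so the set of observed cycle types is {5, 3+2}. Among the candidates above, the only group containing elements of all these cycle types is S_5 (5T5) — F_20 (5T3) lacks at least one of them. Hence G = S_5 (5T5), of order 120.

5T5: S_5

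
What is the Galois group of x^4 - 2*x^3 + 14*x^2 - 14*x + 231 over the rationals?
The polynomial is an irreducible quartic over Q and its discriminant is 2062613056 = 45416^2, a perfect square, so the Galois group is contained in A_4. The resolvent cubic y^3 - 14*y^2 - 896*y + 11816 is irreducible over Q. An irreducible resolvent with square discriminant gives A_4.

4T4: A_4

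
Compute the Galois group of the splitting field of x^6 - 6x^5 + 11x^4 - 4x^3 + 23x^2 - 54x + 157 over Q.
The polynomial f is an irreducible sextic over Q, so G = Gal(f/Q) is one of the 16 transitive subgroups 6T1, ..., 6T16 of S_6. The discriminant of f is -5497558138880000, which is not a perfect square, so G is not contained in A_6. The transitive groups of degree 6 not contained in A_6 are: C_6 (6T1, order 6), S_3 (6T2, order 6), D_6 (6T3, order 12), C_3 x S_3 (6T5, order 18), A_4 x C_2 (6T6, order 24), S_4 (6T8, order 24), S_3 x S_3 (6T9, order 36), S_4 x C_2 (6T11, order 48), (S_3 x S_3) : C_2 (6T13, order 72), PGL(2,5) (6T14, order 120), S_6 (6T16, order 720). By Dedekind's theorem, for a prime p not dividing disc(f) the degrees of the irreducible factors of f mod p form the cycle type of an element of G. Factoring f modulo the 22 such primes p <= 89 (skipping 2, 5, which divide the discriminant), each new pattern first appears at: mod 3: f = (x^3 + x^2 + x + 2)(x^3 + 2x^2 + 2x + 2), pattern 3+3; mod 7: f = (x^2 + 2)(x^2 + 3x + 6)(x^2 + 5x + 2), pattern 2+2+2; mod 13: f = (x + 4)(x + 7)(x^4 + 9x^3 + x^2 + 6x + 7), pattern 4+1+1; mod 43: f = (x + 18)(x + 23)(x^2 + 41x + 17)(x^2 + 41x + 41), pattern 2+2+1+1. No other pattern occurs in this range, so the set of observed cycle types is {3+3, 2+2+2, 4+1+1, 2+2+1+1}. The candidates containing elements of all these cycle types are S_4 (6T8) of order 24, S_4 x C_2 (6T11) of order 48, PGL(2,5) (6T14) of order 120, S_6 (6T16) of order 720; the others are excluded. The observed types are precisely the cycle types that occur in S_4 (6T8) (apart from the identity). Each of the other remaining candidates has further cycle types, and by the Chebotarev density theorem the matching factorization patterns would occur for a proportion of primes equal to their share of the group: S_4 x C_2 (6T11) additionally contains elements of type 6, 4+2, 2+1+1+1+1 (17 of its 48 elements, about 35% of primes); PGL(2,5) (6T14) additionally contains elements of type 6, 5+1 (44 of its 120 elements, about 37% of primes); S_6 (6T16) additionally contains elements of type 6, 5+1, 4+2, 3+2+1, 3+1+1+1, 2+1+1+1+1 (529 of its 720 elements, about 73% of primes). None of the 22 primes tested shows any such pattern (for each of these groups the chance of that is below 10^-4), which rules them out. Hence G = S_4 (6T8), of order 24.

6T8: S_4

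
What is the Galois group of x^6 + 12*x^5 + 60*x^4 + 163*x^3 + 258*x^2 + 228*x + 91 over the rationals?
6T5: C_3 x S_3

The polynomial f is an irreducible sextic over Q, so G = Gal(f/Q) is one of the 16 transitive subgroups 6T1, ..., 6T16 of S_6. The discriminant of f is -177147, which is not a perfect square, so G is not contained in A_6. The transitive groups of degree 6 not contained in A_6 are: C_6 (6T1, order 6), S_3 (6T2, order 6), D_6 (6T3, order 12), C_3 x S_3 (6T5, order 18), A_4 x C_2 (6T6, order 24), S_4 (6T8, order 24), S_3 x S_3 (6T9, order 36), S_4 x C_2 (6T11, order 48), (S_3 x S_3) : C_2 (6T13, order 72), PGL(2,5) (6T14, order 120), S_6 (6T16, order 720). By Dedekind's theorem, for a prime p not dividing disc(f) the degrees of the irreducible factors of f mod p form the cycle type of an element of G. Factoring f modulo the 33 such primes p <= 139 (skipping 3, which divides the discriminant), each new pattern first appears at: mod 2: f = (x^6 + x^3 + 1), pattern 6; mod 7: f = (x)(x + 1)(x + 5)(x^3 + 6x^2 + 5x + 5), pattern 3+1+1+1; mod 17: f = (x^2 + 3)(x^2 + 3x + 9)(x^2 + 9x + 4), pattern 2+2+2; mod 19: f = (x^3 + 6x^2 + 12x + 2)(x^3 + 6x^2 + 12x + 17), pattern 3+3; mod 73: f = (x + 44)(x + 45)(x + 46)(x + 53)(x + 54)(x + 62), pattern 1+1+1+1+1+1. No other pattern occurs in this range, so the set of observed cycle types is {6, 3+1+1+1, 2+2+2, 3+3, 1+1+1+1+1+1}. The candidates containing elements of all these cycle types are C_3 x S_3 (6T5) of order 18, S_3 x S_3 (6T9) of order 36, (S_3 x S_3) : C_2 (6T13) of order 72, S_6 (6T16) of order 720; the others are excluded. The observed types are precisely the cycle types that occur in C_3 x S_3 (6T5). Each of the other remaining candidates has further cycle types, and by the Chebotarev density theorem the matching factorization patterns would occur for a proportion of primes equal to their share of the group: S_3 x S_3 (6T9) additionally contains elements of type 2+2+1+1 (9 of its 36 elements, about 25% of primes); (S_3 x S_3) : C_2 (6T13) additionally contains elements of type 4+2, 3+2+1, 2+2+1+1, 2+1+1+1+1 (45 of its 72 elements, about 62% of primes); S_6 (6T16) additionally contains elements of type 5+1, 4+2, 4+1+1, 3+2+1, 2+2+1+1, 2+1+1+1+1 (504 of its 720 elements, about 70% of primes). None of the 33 primes tested shows any such pattern (for each of these groups the chance of that is below 10^-4), which rules them out. Hence G = C_3 x S_3 (6T5), of order 18.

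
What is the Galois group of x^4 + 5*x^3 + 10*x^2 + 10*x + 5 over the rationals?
The polynomial is an irreducible quartic over Q and its discriminant is 125, which is not a perfect square, so the Galois group is not contained in A_4. The resolvent cubic y^3 - 10*y^2 + 30*y - 25 has exactly one rational root, so the Galois group is C_4 or D_4. The quartic becomes reducible over Q(sqrt(disc)), so the group is C_4.

C_4 (also written C4)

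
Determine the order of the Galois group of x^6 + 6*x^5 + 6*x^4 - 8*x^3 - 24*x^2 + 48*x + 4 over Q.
36

The degree of the splitting field over Q equals the order of the Galois group, so first determine the group. The polynomial f is an irreducible sextic over Q, so G = Gal(f/Q) is one of the 16 transitive subgroups 6T1, ..., 6T16 of S_6. The discriminant of f is 163942023610368, which is not a perfect square, so G is not contained in A_6. The transitive groups of degree 6 not contained in A_6 are: C_6 (6T1, order 6), S_3 (6T2, order 6), D_6 (6T3, order 12), C_3 x S_3 (6T5, order 18), A_4 x C_2 (6T6, order 24), S_4 (6T8, order 24), S_3 x S_3 (6T9, order 36), S_4 x C_2 (6T11, order 48), (S_3 x S_3) : C_2 (6T13, order 72), PGL(2,5) (6T14, order 120), S_6 (6T16, order 720). By Dedekind's theorem, for a prime p not dividing disc(f) the degrees of the irreducible factors of f mod p form the cycle type of an element of G. Factoring f modulo the 21 such primes p <= 97 (skipping 2, 3, 23, 31, which divide the discriminant), each new pattern first appears at: mod 5: f = (x^6 + x^5 + x^4 + 2x^3 + x^2 + 3x + 4), pattern 6; mod 11: f = (x + 4)(x + 10)(x^2 + 4)(x^2 + 3x + 8), pattern 2+2+1+1; mod 13: f = (x + 2)(x + 4)(x + 9)(x^3 + 4x^2 + x + 8), pattern 3+1+1+1; mod 41: f = (x^2 + 3x + 4)(x^2 + 14x + 38)(x^2 + 30x + 27), pattern 2+2+2; mod 97: f = (x^3 + 33x^2 + 72x + 94)(x^3 + 70x^2 + 49x + 31), pattern 3+3. No other pattern occurs in this range, so the set of observed cycle types is {6, 2+2+1+1, 3+1+1+1, 2+2+2, 3+3}. The candidates containing elements of all these cycle types are S_3 x S_3 (6T9) of order 36, (S_3 x S_3) : C_2 (6T13) of order 72, S_6 (6T16) of order 720; the others are excluded. The observed types are precisely the cycle types that occur in S_3 x S_3 (6T9) (apart from the identity). Each of the other remaining candidates has further cycle types, and by the Chebotarev density theorem the matching factorization patterns would occur for a proportion of primes equal to their share of the group: (S_3 x S_3) : C_2 (6T13) additionally contains elements of type 4+2, 3+2+1, 2+1+1+1+1 (36 of its 72 elements, about 50% of primes); S_6 (6T16) additionally contains elements of type 5+1, 4+2, 4+1+1, 3+2+1, 2+1+1+1+1 (459 of its 720 elements, about 64% of primes). None of the 21 primes tested shows any such pattern (for each of these groups the chance of that is below 10^-4), which rules them out. Hence G = S_3 x S_3 (6T9), of order 36. The Galois group S_3 x S_3 (6T9) has order 36, so the splitting field has degree 36 over Q.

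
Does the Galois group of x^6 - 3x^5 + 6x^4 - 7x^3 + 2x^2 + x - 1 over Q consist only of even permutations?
No

The polynomial is irreducible of degree 6 over Q. Its discriminant is 810448, which is not a perfect square. A Galois group lies in the alternating group exactly when the discriminant is a square in Q, so the Galois group (S_4) is not contained in A_6.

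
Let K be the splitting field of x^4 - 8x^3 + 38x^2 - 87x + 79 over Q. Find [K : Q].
The degree of the splitting field over Q equals the order of the Galois group, so first determine the group. The polynomial is an irreducible quartic over Q and its discriminant is 3693541, which is not a perfect square, so the Galois group is not contained in A_4. The resolvent cubic y^3 - 38*y^2 + 380*y - 617 is irreducible over Q. An irreducible resolvent with non-square discriminant gives S_4. The Galois group S_4 (4T5) has order 24, so the splitting field has degree 24 over Q.

24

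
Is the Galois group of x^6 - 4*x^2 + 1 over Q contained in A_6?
No

The polynomial is irreducible of degree 6 over Q. Its discriminant is -3356224, which is not a perfect square. A Galois group lies in the alternating group exactly when the discriminant is a square in Q, so the Galois group (S_4 x C_2) is not contained in A_6.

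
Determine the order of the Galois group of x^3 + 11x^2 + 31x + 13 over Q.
3

The degree of the splitting field over Q equals the order of the Galois group, so first determine the group. The polynomial is an irreducible cubic over Q and its discriminant is 3136 = 56^2, a perfect square. For an irreducible cubic, a square discriminant forces the Galois group to be A_3, the cyclic group of order 3. The Galois group C_3 (3T1) has order 3, so the splitting field has degree 3 over Q.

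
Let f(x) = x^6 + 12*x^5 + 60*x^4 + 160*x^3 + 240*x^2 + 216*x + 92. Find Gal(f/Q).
6T15: A_6

The polynomial f is an irreducible sextic over Q, so G = Gal(f/Q) is one of the 16 transitive subgroups 6T1, ..., 6T16 of S_6. The discriminant of f is 746496000000 = 864000^2, a perfect square, so G is contained in A_6. The transitive groups of degree 6 contained in A_6 are: A_4 (6T4, order 12), S_4 (6T7, order 24), (C_3 x C_3) : C_4 (6T10, order 36), PSL(2,5) (6T12, order 60), A_6 (6T15, order 360). By Dedekind's theorem, for a prime p not dividing disc(f) the degrees of the irreducible factors of f mod p form the cycle type of an element of G. Factoring f modulo the 6 such primes p <= 23 (skipping 2, 3, 5, which divide the discriminant), each new pattern first appears at: mod 7: f = (x + 5)(x^5 + 4x^3 + 2x + 3), pattern 5+1; mod 23: f = (x)(x + 9)(x + 14)(x^3 + 12x^2 + 3x + 5), pattern 3+1+1+1. No other pattern occurs in this range, so the set of observed cycle types is {5+1, 3+1+1+1}. Among the candidates above, the only group containing elements of all these cycle types is A_6 (6T15) — each of A_4 (6T4), S_4 (6T7), (C_3 x C_3) : C_4 (6T10), PSL(2,5) (6T12) lacks at least one of them. Hence G = A_6 (6T15), of order 360.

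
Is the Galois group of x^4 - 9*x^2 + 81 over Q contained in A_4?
Yes

The polynomial is irreducible of degree 4 over Q. Its discriminant is 76527504 = 8748^2, a perfect square. A Galois group lies in the alternating group exactly when the discriminant is a square in Q, so the Galois group (V_4) is contained in A_4.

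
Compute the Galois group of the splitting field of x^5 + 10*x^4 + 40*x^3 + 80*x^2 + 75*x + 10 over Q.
The polynomial f is an irreducible quintic over Q, so G = Gal(f/Q) is a transitive subgroup of S_5: one of C_5 (5T1, order 5), D_5 (5T2, order 10), F_20 (5T3, order 20), A_5 (5T4, order 60) or S_5 (5T5, order 120). The discriminant of f is 64000000 = 8000^2, a perfect square, so G is contained in A_5. The transitive groups of degree 5 contained in A_5 are: C_5 (5T1, order 5), D_5 (5T2, order 10), A_5 (5T4, order 60). By Dedekind's theorem, for a prime p not dividing disc(f) the degrees of the irreducible factors of f mod p form the cycle type of an element of G. Factoring f modulo the 23 such primes p <= 97 (skipping 2, 5, which divide the discriminant), each new pattern first appears at: mod 3: f = (x + 2)(x^2 + 1)(x^2 + 2x + 2), pattern 2+2+1; mod 7: f = (x^5 + 3x^4 + 5x^3 + 3x^2 + 5x + 3), pattern 5. No other pattern occurs in this range, so the set of observed cycle types is {2+2+1, 5}. The candidates containing elements of all these cycle types are D_5 (5T2) of order 10, A_5 (5T4) of order 60; the others are excluded. The observed types are precisely the cycle types that occur in D_5 (5T2) (apart from the identity). Each of the other remaining candidates has further cycle types, and by the Chebotarev density theorem the matching factorization patterns would occur for a proportion of primes equal to their share of the group: A_5 (5T4) additionally contains elements of type 3+1+1 (20 of its 60 elements, about 33% of primes). None of the 23 primes tested shows any such pattern (for each of these groups the chance of that is below 10^-4), which rules them out. Hence G = D_5 (5T2), of order 10.

5T2: D_5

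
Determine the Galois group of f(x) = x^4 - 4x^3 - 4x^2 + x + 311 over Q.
The polynomial is an irreducible quartic over Q and its discriminant is 6022185125, which is not a perfect square, so the Galois group is not contained in A_4. The resolvent cubic y^3 + 4*y^2 - 1248*y - 9953 has exactly one rational root, so the Galois group is C_4 or D_4. The quartic becomes reducible over Q(sqrt(disc)), so the group is C_4.

C_4, the cyclic group of order 4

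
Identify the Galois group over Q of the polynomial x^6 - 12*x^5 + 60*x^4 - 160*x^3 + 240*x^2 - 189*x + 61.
The polynomial f is an irreducible sextic over Q, so G = Gal(f/Q) is one of the 16 transitive subgroups 6T1, ..., 6T16 of S_6. The discriminant of f is -9059283, which is not a perfect square, so G is not contained in A_6. The transitive groups of degree 6 not contained in A_6 are: C_6 (6T1, order 6), S_3 (6T2, order 6), D_6 (6T3, order 12), C_3 x S_3 (6T5, order 18), A_4 x C_2 (6T6, order 24), S_4 (6T8, order 24), S_3 x S_3 (6T9, order 36), S_4 x C_2 (6T11, order 48), (S_3 x S_3) : C_2 (6T13, order 72), PGL(2,5) (6T14, order 120), S_6 (6T16, order 720). By Dedekind's theorem, for a prime p not dividing disc(f) the degrees of the irreducible factors of f mod p form the cycle type of an element of G. Factoring f modulo the 28 such primes p <= 127 (skipping 3, 17, 43, which divide the discriminant), each new pattern first appears at: mod 2: f = (x^6 + x + 1), pattern 6; mod 7: f = (x + 4)(x^2 + 6x + 4)(x^3 + 6x^2 + 6), pattern 3+2+1; mod 11: f = (x^2 + 9x + 2)(x^4 + x^3 + 5x^2 + 2x + 3), pattern 4+2; mod 13: f = (x + 3)(x + 8)(x^2 + 6x + 3)(x^2 + 10x + 5), pattern 2+2+1+1; mod 61: f = (x)(x + 2)(x + 8)(x + 19)(x^2 + 20x + 6), pattern 2+1+1+1+1; mod 97: f = (x + 8)(x + 10)(x + 47)(x^3 + 20x^2 + 65x + 10), pattern 3+1+1+1; mod 113: f = (x^2 + 6)(x^2 + 41x + 19)(x^2 + 60x + 61), pattern 2+2+2; mod 127: f = (x^3 + 33x^2 + x + 91)(x^3 + 82x^2 + 20x + 23), pattern 3+3. No other pattern occurs in this range, so the set of observed cycle types is {6, 3+2+1, 4+2, 2+2+1+1, 2+1+1+1+1, 3+1+1+1, 2+2+2, 3+3}. The candidates containing elements of all these cycle types are (S_3 x S_3) : C_2 (6T13) of order 72, S_6 (6T16) of order 720; the others are excluded. The observed types are precisely the cycle types that occur in (S_3 x S_3) : C_2 (6T13) (apart from the identity). Each of the other remaining candidates has further cycle types, and by the Chebotarev density theorem the matching factorization patterns would occur for a proportion of primes equal to their share of the group: S_6 (6T16) additionally contains elements of type 5+1, 4+1+1 (234 of its 720 elements, about 32% of primes). None of the 28 primes tested shows any such pattern (for each of these groups the chance of that is below 10^-4), which rules them out. Hence G = (S_3 x S_3) : C_2 (6T13), of order 72.

(S_3 x S_3) : C_2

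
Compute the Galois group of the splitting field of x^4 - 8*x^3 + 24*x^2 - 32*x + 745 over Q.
The polynomial is an irreducible quartic over Q and its discriminant is 99179645184 = 314928^2, a perfect square, so the Galois group is contained in A_4. The resolvent cubic y^3 - 24*y^2 - 2724*y + 22816 splits completely over Q, which gives the Klein four-group V_4.

4T2: V_4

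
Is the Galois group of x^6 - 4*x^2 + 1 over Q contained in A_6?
No

The polynomial is irreducible of degree 6 over Q. Its discriminant is -3356224, which is not a perfect square. A Galois group lies in the alternating group exactly when the discriminant is a square in Q, so the Galois group (S_4 x C_2) is not contained in A_6.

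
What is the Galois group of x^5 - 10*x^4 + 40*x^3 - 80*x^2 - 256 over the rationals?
The polynomial f is an irreducible quintic over Q, so G = Gal(f/Q) is a transitive subgroup of S_5: one of C_5 (5T1, order 5), D_5 (5T2, order 10), F_20 (5T3, order 20), A_5 (5T4, order 60) or S_5 (5T5, order 120). The discriminant of f is 67108864000000 = 8192000^2, a perfect square, so G is contained in A_5. The transitive groups of degree 5 contained in A_5 are: C_5 (5T1, order 5), D_5 (5T2, order 10), A_5 (5T4, order 60). By Dedekind's theorem, for a prime p not dividing disc(f) the degrees of the irreducible factors of f mod p form the cycle type of an element of G. Factoring f modulo the 23 such primes p <= 97 (skipping 2, 5, which divide the discriminant), each new pattern first appears at: mod 3: f = (x + 1)(x^2 + 1)(x^2 + x + 2), pattern 2+2+1; mod 7: f = (x^5 + 4x^4 + 5x^3 + 4x^2 + 3), pattern 5. No other pattern occurs in this range, so the set of observed cycle types is {2+2+1, 5}. The candidates containing elements of all these cycle types are D_5 (5T2) of order 10, A_5 (5T4) of order 60; the others are excluded. The observed types are precisely the cycle types that occur in D_5 (5T2) (apart from the identity). Each of the other remaining candidates has further cycle types, and by the Chebotarev density theorem the matching factorization patterns would occur for a proportion of primes equal to their share of the group: A_5 (5T4) additionally contains elements of type 3+1+1 (20 of its 60 elements, about 33% of primes). None of the 23 primes tested shows any such pattern (for each of these groups the chance of that is below 10^-4), which rules them out. Hence G = D_5 (5T2), of order 10.

5T2: D_5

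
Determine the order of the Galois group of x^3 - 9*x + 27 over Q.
6

The degree of the splitting field over Q equals the order of the Galois group, so first determine the group. The polynomial is an irreducible cubic over Q and its discriminant is -16767, which is not a perfect square. For an irreducible cubic, a non-square discriminant gives Galois group S_3. The Galois group S_3 (3T2) has order 6, so the splitting field has degree 6 over Q.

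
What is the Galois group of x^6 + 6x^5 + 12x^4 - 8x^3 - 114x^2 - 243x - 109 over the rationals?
The polynomial f is an irreducible sextic over Q, so G = Gal(f/Q) is one of the 16 transitive subgroups 6T1, ..., 6T16 of S_6. The discriminant of f is 1656708629428629, which is not a perfect square, so G is not contained in A_6. The transitive groups of degree 6 not contained in A_6 are: C_6 (6T1, order 6), S_3 (6T2, order 6), D_6 (6T3, order 12), C_3 x S_3 (6T5, order 18), A_4 x C_2 (6T6, order 24), S_4 (6T8, order 24), S_3 x S_3 (6T9, order 36), S_4 x C_2 (6T11, order 48), (S_3 x S_3) : C_2 (6T13, order 72), PGL(2,5) (6T14, order 120), S_6 (6T16, order 720). By Dedekind's theorem, for a prime p not dividing disc(f) the degrees of the irreducible factors of f mod p form the cycle type of an element of G. Factoring f modulo the 16 such primes p <= 67 (skipping 3, 7, 29, which divide the discriminant), each new pattern first appears at: mod 2: f = (x^6 + x + 1), pattern 6; mod 5: f = (x + 1)(x + 4)(x^2 + 2x + 4)(x^2 + 4x + 1), pattern 2+2+1+1; mod 13: f = (x + 7)(x + 10)(x + 12)(x^3 + 3x^2 + 2x + 1), pattern 3+1+1+1; mod 19: f = (x^2 + 2x + 18)(x^2 + 5x + 17)(x^2 + 18x + 12), pattern 2+2+2; mod 67: f = (x^3 + 3x^2 + 13x + 33)(x^3 + 3x^2 + 57x + 17), pattern 3+3. No other pattern occurs in this range, so the set of observed cycle types is {6, 2+2+1+1, 3+1+1+1, 2+2+2, 3+3}. The candidates containing elements of all these cycle types are S_3 x S_3 (6T9) of order 36, (S_3 x S_3) : C_2 (6T13) of order 72, S_6 (6T16) of order 720; the others are excluded. The observed types are precisely the cycle types that occur in S_3 x S_3 (6T9) (apart from the identity). Each of the other remaining candidates has further cycle types, and by the Chebotarev density theorem the matching factorization patterns would occur for a proportion of primes equal to their share of the group: (S_3 x S_3) : C_2 (6T13) additionally contains elements of type 4+2, 3+2+1, 2+1+1+1+1 (36 of its 72 elements, about 50% of primes); S_6 (6T16) additionally contains elements of type 5+1, 4+2, 4+1+1, 3+2+1, 2+1+1+1+1 (459 of its 720 elements, about 64% of primes). None of the 16 primes tested shows any such pattern (for each of these groups the chance of that is below 10^-4), which rules them out. Hence G = S_3 x S_3 (6T9), of order 36.

S_3 x S_3, the direct product S_3 x S_3 in its degree-6 action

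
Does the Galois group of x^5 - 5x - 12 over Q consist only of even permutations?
Yes

The polynomial is irreducible of degree 5 over Q. Its discriminant is 64000000 = 8000^2, a perfect square. A Galois group lies in the alternating group exactly when the discriminant is a square in Q, so the Galois group (D_5) is contained in A_5.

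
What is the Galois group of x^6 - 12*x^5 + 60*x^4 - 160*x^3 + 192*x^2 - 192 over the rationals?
The polynomial f is an irreducible sextic over Q, so G = Gal(f/Q) is one of the 16 transitive subgroups 6T1, ..., 6T16 of S_6. The discriminant of f is 450868486864896 = 21233664^2, a perfect square, so G is contained in A_6. The transitive groups of degree 6 contained in A_6 are: A_4 (6T4, order 12), S_4 (6T7, order 24), (C_3 x C_3) : C_4 (6T10, order 36), PSL(2,5) (6T12, order 60), A_6 (6T15, order 360). By Dedekind's theorem, for a prime p not dividing disc(f) the degrees of the irreducible factors of f mod p form the cycle type of an element of G. Factoring f modulo the 33 such primes p <= 149 (skipping 2, 3, which divide the discriminant), each new pattern first appears at: mod 5: f = (x^3 + x^2 + x + 4)(x^3 + 2x^2 + 2x + 2), pattern 3+3; mod 17: f = (x + 2)(x + 11)(x^2 + 13x + 9)(x^2 + 13x + 15), pattern 2+2+1+1; mod 71: f = (x + 5)(x + 6)(x + 8)(x + 59)(x + 61)(x + 62), pattern 1+1+1+1+1+1. No other pattern occurs in this range, so the set of observed cycle types is {3+3, 2+2+1+1, 1+1+1+1+1+1}. The candidates containing elements of all these cycle types are A_4 (6T4) of order 12, S_4 (6T7) of order 24, (C_3 x C_3) : C_4 (6T10) of order 36, PSL(2,5) (6T12) of order 60, A_6 (6T15) of order 360; the others are excluded. The observed types are precisely the cycle types that occur in A_4 (6T4). Each of the other remaining candidates has further cycle types, and by the Chebotarev density theorem the matching factorization patterns would occur for a proportion of primes equal to their share of the group: S_4 (6T7) additionally contains elements of type 4+2 (6 of its 24 elements, about 25% of primes); (C_3 x C_3) : C_4 (6T10) additionally contains elements of type 4+2, 3+1+1+1 (22 of its 36 elements, about 61% of primes); PSL(2,5) (6T12) additionally contains elements of type 5+1 (24 of its 60 elements, about 40% of primes); A_6 (6T15) additionally contains elements of type 5+1, 4+2, 3+1+1+1 (274 of its 360 elements, about 76% of primes). None of the 33 primes tested shows any such pattern (for each of these groups the chance of that is below 10^-4), which rules them out. Hence G = A_4 (6T4), of order 12.

6T4: A_4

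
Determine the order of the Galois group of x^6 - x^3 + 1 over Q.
6

The degree of the splitting field over Q equals the order of the Galois group, so first determine the group. The polynomial f is an irreducible sextic over Q, so G = Gal(f/Q) is one of the 16 transitive subgroups 6T1, ..., 6T16 of S_6. The discriminant of f is -19683, which is not a perfect square, so G is not contained in A_6. The transitive groups of degree 6 not contained in A_6 are: C_6 (6T1, order 6), S_3 (6T2, order 6), D_6 (6T3, order 12), C_3 x S_3 (6T5, order 18), A_4 x C_2 (6T6, order 24), S_4 (6T8, order 24), S_3 x S_3 (6T9, order 36), S_4 x C_2 (6T11, order 48), (S_3 x S_3) : C_2 (6T13, order 72), PGL(2,5) (6T14, order 120), S_6 (6T16, order 720). By Dedekind's theorem, for a prime p not dividing disc(f) the degrees of the irreducible factors of f mod p form the cycle type of an element of G. Factoring f modulo the 37 such primes p <= 163 (skipping 3, which divides the discriminant), each new pattern first appears at: mod 2: f = (x^6 + x^3 + 1), pattern 6; mod 7: f = (x^3 + 2)(x^3 + 4), pattern 3+3; mod 17: f = (x^2 + 7x + 1)(x^2 + 13x + 1)(x^2 + 14x + 1), pattern 2+2+2; mod 19: f = (x + 4)(x + 5)(x + 6)(x + 9)(x + 16)(x + 17), pattern 1+1+1+1+1+1. No other pattern occurs in this range, so the set of observed cycle types is {6, 3+3, 2+2+2, 1+1+1+1+1+1}. The candidates containing elements of all these cycle types are C_6 (6T1) of order 6, D_6 (6T3) of order 12, C_3 x S_3 (6T5) of order 18, A_4 x C_2 (6T6) of order 24, S_3 x S_3 (6T9) of order 36, S_4 x C_2 (6T11) of order 48, (S_3 x S_3) : C_2 (6T13) of order 72, PGL(2,5) (6T14) of order 120, S_6 (6T16) of order 720; the others are excluded. The observed types are precisely the cycle types that occur in C_6 (6T1). Each of the other remaining candidates has further cycle types, and by the Chebotarev density theorem the matching factorization patterns would occur for a proportion of primes equal to their share of the group: D_6 (6T3) additionally contains elements of type 2+2+1+1 (3 of its 12 elements, about 25% of primes); C_3 x S_3 (6T5) additionally contains elements of type 3+1+1+1 (4 of its 18 elements, about 22% of primes); A_4 x C_2 (6T6) additionally contains elements of type 2+2+1+1, 2+1+1+1+1 (6 of its 24 elements, about 25% of primes); S_3 x S_3 (6T9) additionally contains elements of type 3+1+1+1, 2+2+1+1 (13 of its 36 elements, about 36% of primes); S_4 x C_2 (6T11) additionally contains elements of type 4+2, 4+1+1, 2+2+1+1, 2+1+1+1+1 (24 of its 48 elements, about 50% of primes); (S_3 x S_3) : C_2 (6T13) additionally contains elements of type 4+2, 3+2+1, 3+1+1+1, 2+2+1+1, 2+1+1+1+1 (49 of its 72 elements, about 68% of primes); PGL(2,5) (6T14) additionally contains elements of type 5+1, 4+1+1, 2+2+1+1 (69 of its 120 elements, about 58% of primes); S_6 (6T16) additionally contains elements of type 5+1, 4+2, 4+1+1, 3+2+1, 3+1+1+1, 2+2+1+1, 2+1+1+1+1 (544 of its 720 elements, about 76% of primes). None of the 37 primes tested shows any such pattern (for each of these groups the chance of that is below 10^-4), which rules them out. Hence G = C_6 (6T1), of order 6. The Galois group C_6 (6T1) has order 6, so the splitting field has degree 6 over Q.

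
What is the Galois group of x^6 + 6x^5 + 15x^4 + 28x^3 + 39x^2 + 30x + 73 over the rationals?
C_6, the cyclic group of order 6

The polynomial f is an irreducible sextic over Q, so G = Gal(f/Q) is one of the 16 transitive subgroups 6T1, ..., 6T16 of S_6. The discriminant of f is -21134460321792, which is not a perfect square, so G is not contained in A_6. The transitive groups of degree 6 not contained in A_6 are: C_6 (6T1, order 6), S_3 (6T2, order 6), D_6 (6T3, order 12), C_3 x S_3 (6T5, order 18), A_4 x C_2 (6T6, order 24), S_4 (6T8, order 24), S_3 x S_3 (6T9, order 36), S_4 x C_2 (6T11, order 48), (S_3 x S_3) : C_2 (6T13, order 72), PGL(2,5) (6T14, order 120), S_6 (6T16, order 720). By Dedekind's theorem, for a prime p not dividing disc(f) the degrees of the irreducible factors of f mod p form the cycle type of an element of G. Factoring f modulo the 37 such primes p <= 167 (skipping 2, 3, which divide the discriminant), each new pattern first appears at: mod 5: f = (x^6 + x^5 + 3x^3 + 4x^2 + 3), pattern 6; mod 7: f = (x^3 + 3x^2 + 3x + 4)(x^3 + 3x^2 + 3x + 6), pattern 3+3; mod 17: f = (x^2 + 5x + 8)(x^2 + 8x + 11)(x^2 + 10x + 13), pattern 2+2+2; mod 19: f = (x + 2)(x + 5)(x + 7)(x + 8)(x + 10)(x + 12), pattern 1+1+1+1+1+1. No other pattern occurs in this range, so the set of observed cycle types is {6, 3+3, 2+2+2, 1+1+1+1+1+1}. The candidates containing elements of all these cycle types are C_6 (6T1) of order 6, D_6 (6T3) of order 12, C_3 x S_3 (6T5) of order 18, A_4 x C_2 (6T6) of order 24, S_3 x S_3 (6T9) of order 36, S_4 x C_2 (6T11) of order 48, (S_3 x S_3) : C_2 (6T13) of order 72, PGL(2,5) (6T14) of order 120, S_6 (6T16) of order 720; the others are excluded. The observed types are precisely the cycle types that occur in C_6 (6T1). Each of the other remaining candidates has further cycle types, and by the Chebotarev density theorem the matching factorization patterns would occur for a proportion of primes equal to their share of the group: D_6 (6T3) additionally contains elements of type 2+2+1+1 (3 of its 12 elements, about 25% of primes); C_3 x S_3 (6T5) additionally contains elements of type 3+1+1+1 (4 of its 18 elements, about 22% of primes); A_4 x C_2 (6T6) additionally contains elements of type 2+2+1+1, 2+1+1+1+1 (6 of its 24 elements, about 25% of primes); S_3 x S_3 (6T9) additionally contains elements of type 3+1+1+1, 2+2+1+1 (13 of its 36 elements, about 36% of primes); S_4 x C_2 (6T11) additionally contains elements of type 4+2, 4+1+1, 2+2+1+1, 2+1+1+1+1 (24 of its 48 elements, about 50% of primes); (S_3 x S_3) : C_2 (6T13) additionally contains elements of type 4+2, 3+2+1, 3+1+1+1, 2+2+1+1, 2+1+1+1+1 (49 of its 72 elements, about 68% of primes); PGL(2,5) (6T14) additionally contains elements of type 5+1, 4+1+1, 2+2+1+1 (69 of its 120 elements, about 58% of primes); S_6 (6T16) additionally contains elements of type 5+1, 4+2, 4+1+1, 3+2+1, 3+1+1+1, 2+2+1+1, 2+1+1+1+1 (544 of its 720 elements, about 76% of primes). None of the 37 primes tested shows any such pattern (for each of these groups the chance of that is below 10^-4), which rules them out. Hence G = C_6 (6T1), of order 6.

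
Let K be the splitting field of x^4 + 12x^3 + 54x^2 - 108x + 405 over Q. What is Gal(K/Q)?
The polynomial is an irreducible quartic over Q and its discriminant is 176319369216 = 419904^2, a perfect square, so the Galois group is contained in A_4. The resolvent cubic y^3 - 54*y^2 - 2916*y + 17496 is irreducible over Q. An irreducible resolvent with square discriminant gives A_4.

4T4: A_4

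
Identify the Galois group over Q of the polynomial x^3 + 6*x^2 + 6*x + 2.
S_3, the symmetric group on 3 letters

The polynomial is an irreducible cubic over Q and its discriminant is -108, which is not a perfect square. For an irreducible cubic, a non-square discriminant gives Galois group S_3.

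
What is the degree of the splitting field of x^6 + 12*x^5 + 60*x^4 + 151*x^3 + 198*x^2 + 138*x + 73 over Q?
The degree of the splitting field over Q equals the order of the Galois group, so first determine the group. The polynomial f is an irreducible sextic over Q, so G = Gal(f/Q) is one of the 16 transitive subgroups 6T1, ..., 6T16 of S_6. The discriminant of f is -945145936107, which is not a perfect square, so G is not contained in A_6. The transitive groups of degree 6 not contained in A_6 are: C_6 (6T1, order 6), S_3 (6T2, order 6), D_6 (6T3, order 12), C_3 x S_3 (6T5, order 18), A_4 x C_2 (6T6, order 24), S_4 (6T8, order 24), S_3 x S_3 (6T9, order 36), S_4 x C_2 (6T11, order 48), (S_3 x S_3) : C_2 (6T13, order 72), PGL(2,5) (6T14, order 120), S_6 (6T16, order 720). By Dedekind's theorem, for a prime p not dividing disc(f) the degrees of the irreducible factors of f mod p form the cycle type of an element of G. Factoring f modulo the 27 such primes p <= 127 (skipping 3, 17, 19, 43, which divide the discriminant), each new pattern first appears at: mod 2: f = (x^6 + x^3 + 1), pattern 6; mod 7: f = (x + 2)(x^2 + 4x + 1)(x^3 + 6x^2 + x + 5), pattern 3+2+1; mod 11: f = (x^2 + 2x + 10)(x^4 + 10x^3 + 8x^2 + 2x + 4), pattern 4+2; mod 13: f = (x + 9)(x + 11)(x^2 + 8x + 1)(x^2 + 10x + 1), pattern 2+2+1+1; mod 61: f = (x + 14)(x + 28)(x + 43)(x + 57)(x^2 + 53x + 9), pattern 2+1+1+1+1; mod 97: f = (x + 40)(x + 74)(x + 86)(x^3 + 6x^2 + 64x + 72), pattern 3+1+1+1; mod 113: f = (x^2 + 4x + 41)(x^2 + 56x + 28)(x^2 + 65x + 48), pattern 2+2+2; mod 127: f = (x^3 + 6x^2 + 61x + 82)(x^3 + 6x^2 + 90x + 52), pattern 3+3. No other pattern occurs in this range, so the set of observed cycle types is {6, 3+2+1, 4+2, 2+2+1+1, 2+1+1+1+1, 3+1+1+1, 2+2+2, 3+3}. The candidates containing elements of all these cycle types are (S_3 x S_3) : C_2 (6T13) of order 72, S_6 (6T16) of order 720; the others are excluded. The observed types are precisely the cycle types that occur in (S_3 x S_3) : C_2 (6T13) (apart from the identity). Each of the other remaining candidates has further cycle types, and by the Chebotarev density theorem the matching factorization patterns would occur for a proportion of primes equal to their share of the group: S_6 (6T16) additionally contains elements of type 5+1, 4+1+1 (234 of its 720 elements, about 32% of primes). None of the 27 primes tested shows any such pattern (for each of these groups the chance of that is below 10^-4), which rules them out. Hence G = (S_3 x S_3) : C_2 (6T13), of order 72. The Galois group (S_3 x S_3) : C_2 (6T13) has order 72, so the splitting field has degree 72 over Q.

72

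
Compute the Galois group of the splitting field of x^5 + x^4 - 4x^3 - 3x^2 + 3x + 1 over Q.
C_5 (order 5)

The polynomial f is an irreducible quintic over Q, so G = Gal(f/Q) is a transitive subgroup of S_5: one of C_5 (5T1, order 5), D_5 (5T2, order 10), F_20 (5T3, order 20), A_5 (5T4, order 60) or S_5 (5T5, order 120). The discriminant of f is 14641 = 121^2, a perfect square, so G is contained in A_5. The transitive groups of degree 5 contained in A_5 are: C_5 (5T1, order 5), D_5 (5T2, order 10), A_5 (5T4, order 60). By Dedekind's theorem, for a prime p not dividing disc(f) the degrees of the irreducible factors of f mod p form the cycle type of an element of G. Factoring f modulo the 14 such primes p <= 47 (skipping 11, which divides the discriminant), each new pattern first appears at: mod 2: f = (x^5 + x^4 + x^2 + x + 1), pattern 5; mod 23: f = (x + 9)(x + 12)(x + 13)(x + 17)(x + 19), pattern 1+1+1+1+1. No other pattern occurs in this range, so the set of observed cycle types is {5, 1+1+1+1+1}. The candidates containing elements of all these cycle types are C_5 (5T1) of order 5, D_5 (5T2) of order 10, A_5 (5T4) of order 60; the others are excluded. The observed types are precisely the cycle types that occur in C_5 (5T1). Each of the other remaining candidates has further cycle types, and by the Chebotarev density theorem the matching factorization patterns would occur for a proportion of primes equal to their share of the group: D_5 (5T2) additionally contains elements of type 2+2+1 (5 of its 10 elements, about 50% of primes); A_5 (5T4) additionally contains elements of type 3+1+1, 2+2+1 (35 of its 60 elements, about 58% of primes). None of the 14 primes tested shows any such pattern (for each of these groups the chance of that is below 10^-4), which rules them out. Hence G = C_5 (5T1), of order 5.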